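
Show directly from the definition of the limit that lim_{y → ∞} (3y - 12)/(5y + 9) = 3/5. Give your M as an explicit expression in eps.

M = (87/25)/eps

Let eps > 0 be given. We seek M > 0 such that y > M implies |(3y - 12)/(5y + 9) − (3/5)| < eps.
(3y - 12)/(5y + 9) − (3/5) = (5(3y - 12) − 3(5y + 9)) / (5(5y + 9)) = -87/(5(5y + 9)).
For y > 0 we have 5y + 9 > 5y, so |(3y - 12)/(5y + 9) − (3/5)| = 87/(5(5y + 9)) < 87/(5·5y) = (87/25)/y.
Thus |(3y - 12)/(5y + 9) − (3/5)| < eps whenever y > (87/25)/eps.
Take M = (87/25)/eps. If y > M then |(3y - 12)/(5y + 9) − (3/5)| < (87/25)/y < eps.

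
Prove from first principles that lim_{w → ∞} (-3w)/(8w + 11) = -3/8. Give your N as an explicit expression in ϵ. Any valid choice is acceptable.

N = (33/64)/ϵ

Suppose ϵ > 0. We seek N > 0 such that w > N implies |(-3w)/(8w + 11) + 3/8| < ϵ.
(-3w)/(8w + 11) + 3/8 = (8(-3w) − (-3)(8w + 11)) / (8(8w + 11)) = 33/(8(8w + 11)).
For w > 0 we have 8w + 11 > 8w, so |(-3w)/(8w + 11) + 3/8| = 33/(8(8w + 11)) < 33/(8·8w) = (33/64)/w.
Thus |(-3w)/(8w + 11) + 3/8| < ϵ whenever w > (33/64)/ϵ.
Take N = (33/64)/ϵ. If w > N then |(-3w)/(8w + 11) + 3/8| < (33/64)/w < ϵ.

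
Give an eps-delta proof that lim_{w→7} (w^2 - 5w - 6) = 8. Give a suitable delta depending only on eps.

Fix eps > 0. We want delta > 0 such that 0 < |w − 7| < delta implies |(w^2 - 5w - 6) − 8| < eps.
(w^2 - 5w - 6) − 8 = w^2 - 5w - 14 = (w − 7)(w + 2).
So |(w^2 - 5w - 6) − 8| = |w − 7|·|w + 2|.
Require delta ≤ 2. Then |w − 7| < 2 gives |w| < 9, and by the triangle inequality |w + 2| ≤ 9 + 2 = 11.
Hence |(w^2 - 5w - 6) − 8| ≤ 11|w − 7| < eps provided |w − 7| < eps/11.
Choosing delta = min(2, eps/11) ensures both conditions, hence |(w^2 - 5w - 6) − 8| < eps.

delta = min(2, eps/11)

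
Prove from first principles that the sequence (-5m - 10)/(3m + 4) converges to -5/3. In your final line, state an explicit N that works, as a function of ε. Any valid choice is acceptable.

N = (10/9)/ε

Fix ε > 0. For m ≥ 1, |(-5m - 10)/(3m + 4) + 5/3| = |-10|/(3(3m + 4)) = 10/(3(3m + 4)).
Since 3m + 4 ≥ 3m for m ≥ 1, this is ≤ 10/(3·3m) = (10/9)/m.
So |(-5m - 10)/(3m + 4) + 5/3| < ε whenever m > (10/9)/ε.
Take N = (10/9)/ε. If m > N then |(-5m - 10)/(3m + 4) + 5/3| ≤ (10/9)/m < ε.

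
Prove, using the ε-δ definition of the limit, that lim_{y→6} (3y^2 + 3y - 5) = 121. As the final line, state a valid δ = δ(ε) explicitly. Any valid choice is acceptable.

δ = min(1, ε/42)

Let ε > 0 be given. We want δ > 0 such that 0 < |y − 6| < δ implies |(3y^2 + 3y - 5) − 121| < ε.
(3y^2 + 3y - 5) − 121 = 3y^2 + 3y - 126 = (y − 6)(3y + 21).
So |(3y^2 + 3y - 5) − 121| = |y − 6|·|3y + 21|.
Assume first that |y − 6| < 1, so |y| < 7. Then |3y + 21| ≤ 3·7 + 21 = 42.
Hence |(3y^2 + 3y - 5) − 121| ≤ 42|y − 6| < ε provided |y − 6| < ε/42.
Choosing δ = min(1, ε/42) ensures both conditions, hence |(3y^2 + 3y - 5) − 121| < ε.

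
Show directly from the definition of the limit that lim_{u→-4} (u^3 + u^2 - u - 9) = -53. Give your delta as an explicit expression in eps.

Let eps > 0. We want delta > 0 such that 0 < |u + 4| < delta implies |(u^3 + u^2 - u - 9) + 53| < eps.
(u^3 + u^2 - u - 9) + 53 = u^3 + u^2 - u + 44 = (u + 4)(u^2 - 3u + 11).
So |(u^3 + u^2 - u - 9) + 53| = |u + 4|·|u^2 - 3u + 11|.
Require delta ≤ 1. Then |u + 4| < 1 gives |u| < 5, and by the triangle inequality |u^2 - 3u + 11| ≤ 5^2 + 3·5 + 11 = 51.
Hence |(u^3 + u^2 - u - 9) + 53| ≤ 51|u + 4| < eps provided |u + 4| < eps/51.
Choosing delta = min(1, eps/51) ensures both conditions, hence |(u^3 + u^2 - u - 9) + 53| < eps.

delta = min(1, eps/51)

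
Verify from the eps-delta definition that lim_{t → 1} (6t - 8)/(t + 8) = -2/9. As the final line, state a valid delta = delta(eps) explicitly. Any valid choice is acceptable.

delta = min(9/2, (81/112)eps)

Let eps > 0 be given. We want delta > 0 with 0 < |t − 1| < delta ⇒ |(6t - 8)/(t + 8) + 2/9| < eps.
Combining over a common denominator, (6t - 8)/(t + 8) + 2/9 = [(6t - 8)·9 − (-2)·(t + 8)] / [9·(t + 8)] = 56(t − 1) / (9(t + 8)).
So |(6t - 8)/(t + 8) + 2/9| = 56|t − 1| / (9·|t + 8|).
Restrict delta ≤ 9/2. Then |t − 1| < 9/2 gives |t + 8| = |(t − 1) + 9| ≥ 9 − 9/2 = 9/2.
Hence |(6t - 8)/(t + 8) + 2/9| < 56|t − 1|/(9·(9/2)) = (112/81)|t − 1|, which is < eps once |t − 1| < (81/112)eps.
Take delta = min(9/2, (81/112)eps). Then 0 < |t − 1| < delta forces both bounds, so |(6t - 8)/(t + 8) + 2/9| < eps.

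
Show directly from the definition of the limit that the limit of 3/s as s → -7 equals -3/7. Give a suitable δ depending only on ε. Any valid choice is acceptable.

Let ε > 0 be given. We seek δ > 0 such that 0 < |s + 7| < δ implies |3/s + 3/7| < ε.
|3/s + 3/7| = 3·|-7 − s|/(7·|s|) = 3|s + 7|/(7|s|).
Require δ ≤ 7/2 so that |s| > 7 − 7/2 = 7/2, hence 7|s| > 49/2.
Then |3/s + 3/7| < 3|s + 7|/(49/2), which is < ε when |s + 7| < (49/6)ε.
Take δ = min(7/2, (49/6)ε). Then 0 < |s + 7| < δ gives both |s + 7| < 7/2 and |s + 7| < (49/6)ε, so |3/s + 3/7| < ε.

δ = min(7/2, (49/6)ε)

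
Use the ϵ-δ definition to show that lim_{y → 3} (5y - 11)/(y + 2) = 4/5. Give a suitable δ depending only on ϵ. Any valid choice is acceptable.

Fix ϵ > 0. We want δ > 0 with 0 < |y − 3| < δ ⇒ |(5y - 11)/(y + 2) − (4/5)| < ϵ.
Combining over a common denominator, (5y - 11)/(y + 2) − (4/5) = [(5y - 11)·5 − 4·(y + 2)] / [5·(y + 2)] = 21(y − 3) / (5(y + 2)).
So |(5y - 11)/(y + 2) − (4/5)| = 21|y − 3| / (5·|y + 2|).
Require δ ≤ 5/2, so |y + 2| ≥ |5| − |y − 3| > 5 − 5/2 = 5/2.
Hence |(5y - 11)/(y + 2) − (4/5)| < 21|y − 3|/(5·(5/2)) = (42/25)|y − 3|, which is < ϵ once |y − 3| < (25/42)ϵ.
Take δ = min(5/2, (25/42)ϵ). Then 0 < |y − 3| < δ forces both bounds, so |(5y - 11)/(y + 2) − (4/5)| < ϵ.

δ = min(5/2, (25/42)ϵ)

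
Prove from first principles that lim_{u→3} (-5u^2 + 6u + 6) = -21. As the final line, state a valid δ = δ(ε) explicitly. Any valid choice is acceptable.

δ = min(2, ε/34)

Suppose ε > 0. We want δ > 0 such that 0 < |u − 3| < δ implies |(-5u^2 + 6u + 6) + 21| < ε.
(-5u^2 + 6u + 6) + 21 = -5u^2 + 6u + 27 = (u − 3)(-5u - 9).
So |(-5u^2 + 6u + 6) + 21| = |u − 3|·|-5u - 9|.
Assume first that |u − 3| < 2, so |u| < 5. Then |-5u - 9| ≤ 5·5 + 9 = 34.
Hence |(-5u^2 + 6u + 6) + 21| ≤ 34|u − 3| < ε provided |u − 3| < ε/34.
Choosing δ = min(2, ε/34) ensures both conditions, hence |(-5u^2 + 6u + 6) + 21| < ε.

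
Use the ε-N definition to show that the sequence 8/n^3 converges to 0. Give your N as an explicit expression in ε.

Suppose ε > 0. For n ≥ 1, |8/n^3 − 0| = 8/n^3.
8/n^3 < ε ⇔ n^3 > 8/ε ⇔ n > (8/ε)^{1/3}.
Take N = (8/ε)^{1/3}. Then n > N implies 8/n^3 < ε.

N = (8/ε)^{1/3}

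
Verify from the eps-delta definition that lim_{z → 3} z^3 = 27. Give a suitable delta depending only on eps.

delta = min(1, eps/37)

Suppose eps > 0. We seek delta > 0 with 0 < |z − 3| < delta ⇒ |z^3 − 27| < eps.
Factor: z^3 − 27 = (z − 3)(z^2 + 3z + 9), so |z^3 − 27| = |z − 3|·|z^2 + 3z + 9|.
Impose delta ≤ 1 so that |z| < 4; then |z^2 + 3z + 9| ≤ 37.
Hence |z^3 − 27| ≤ 37|z − 3|, which is < eps once |z − 3| < eps/37.
Take delta = min(1, eps/37). If 0 < |z − 3| < delta then both bounds hold and |z^3 − 27| ≤ 37|z − 3| < 37·(eps/37) = eps.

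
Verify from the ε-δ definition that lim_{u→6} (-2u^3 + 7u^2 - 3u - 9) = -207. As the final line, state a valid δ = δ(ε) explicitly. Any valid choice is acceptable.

Let ε > 0. We want δ > 0 such that 0 < |u − 6| < δ implies |(-2u^3 + 7u^2 - 3u - 9) + 207| < ε.
(-2u^3 + 7u^2 - 3u - 9) + 207 = -2u^3 + 7u^2 - 3u + 198 = (u − 6)(-2u^2 - 5u - 33).
So |(-2u^3 + 7u^2 - 3u - 9) + 207| = |u − 6|·|-2u^2 - 5u - 33|.
Require δ ≤ 2. Then |u − 6| < 2 gives |u| < 8, and by the triangle inequality |-2u^2 - 5u - 33| ≤ 2·8^2 + 5·8 + 33 = 201.
Hence |(-2u^3 + 7u^2 - 3u - 9) + 207| ≤ 201|u − 6| < ε provided |u − 6| < ε/201.
Choosing δ = min(2, ε/201) ensures both conditions, hence |(-2u^3 + 7u^2 - 3u - 9) + 207| < ε.

δ = min(2, ε/201)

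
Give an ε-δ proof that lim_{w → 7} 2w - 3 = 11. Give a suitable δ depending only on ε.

Suppose ε > 0. We need δ > 0 so that 0 < |w − 7| < δ implies |(2w - 3) − 11| < ε.
|(2w - 3) − 11| = |2w - 14| = 2|w − 7|.
Thus it suffices that |w − 7| < ε/2.
Choosing δ = ε/2 gives |(2w - 3) − 11| = 2|w − 7| < ε whenever |w − 7| < δ.

δ = ε/2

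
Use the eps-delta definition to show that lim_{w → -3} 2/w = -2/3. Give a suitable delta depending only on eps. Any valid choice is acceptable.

delta = min(3/2, (9/4)eps)

Suppose eps > 0. We seek delta > 0 such that 0 < |w + 3| < delta implies |2/w + 2/3| < eps.
|2/w + 2/3| = 2·|-3 − w|/(3·|w|) = 2|w + 3|/(3|w|).
Restrict delta ≤ 3/2. Then |w + 3| < 3/2 gives |w| > 3/2, so 3|w| > 9/2.
Then |2/w + 2/3| < 2|w + 3|/(9/2), which is < eps when |w + 3| < (9/4)eps.
Take delta = min(3/2, (9/4)eps). Then 0 < |w + 3| < delta gives both |w + 3| < 3/2 and |w + 3| < (9/4)eps, so |2/w + 2/3| < eps.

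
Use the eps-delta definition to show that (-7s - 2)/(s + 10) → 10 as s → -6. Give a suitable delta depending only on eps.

delta = min(2, (2/17)eps)

Let eps > 0 be given. We want delta > 0 with 0 < |s + 6| < delta ⇒ |(-7s - 2)/(s + 10) − 10| < eps.
Combining over a common denominator, (-7s - 2)/(s + 10) − 10 = [(-7s - 2)·4 − 40·(s + 10)] / [4·(s + 10)] = -68(s + 6) / (4(s + 10)).
So |(-7s - 2)/(s + 10) − 10| = 68|s + 6| / (4·|s + 10|).
Restrict delta ≤ 2. Then |s + 6| < 2 gives |s + 10| = |(s + 6) + 4| ≥ 4 − 2 = 2.
Hence |(-7s - 2)/(s + 10) − 10| < 68|s + 6|/(4·2) = (17/2)|s + 6|, which is < eps once |s + 6| < (2/17)eps.
Take delta = min(2, (2/17)eps). Then 0 < |s + 6| < delta forces both bounds, so |(-7s - 2)/(s + 10) − 10| < eps.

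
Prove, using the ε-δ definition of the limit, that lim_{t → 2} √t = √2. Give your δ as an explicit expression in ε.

Suppose ε > 0. We want δ > 0 such that 0 < |t − 2| < δ implies |√t − √2| < ε.
Rationalise: √t − √2 = (t − 2)/(√t + √2), so |√t − √2| = |t − 2|/(√t + √2).
Restrict δ ≤ 2 so that |t − 2| < 2 forces t > 0, and then √t + √2 > √2.
Hence |√t − √2| < |t − 2|/√2, which is < ε once |t − 2| < √2·ε.
Take δ = min(2, √2·ε). If 0 < |t − 2| < δ then t > 0 and |√t − √2| < |t − 2|/√2 < ε.

δ = min(2, √2·ε)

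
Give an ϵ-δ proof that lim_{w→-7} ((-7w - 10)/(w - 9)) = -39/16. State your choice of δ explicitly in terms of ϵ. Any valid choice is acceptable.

Suppose ϵ > 0. We want δ > 0 with 0 < |w + 7| < δ ⇒ |(-7w - 10)/(w - 9) + 39/16| < ϵ.
Combining over a common denominator, (-7w - 10)/(w - 9) + 39/16 = [(-7w - 10)·(-16) − 39·(w - 9)] / [(-16)·(w - 9)] = 73(w + 7) / ((-16)(w - 9)).
So |(-7w - 10)/(w - 9) + 39/16| = 73|w + 7| / (16·|w − 9|).
Require δ ≤ 8, so |w − 9| ≥ |-16| − |w + 7| > 16 − 8 = 8.
Hence |(-7w - 10)/(w - 9) + 39/16| < 73|w + 7|/(16·8) = (73/128)|w + 7|, which is < ϵ once |w + 7| < (128/73)ϵ.
Take δ = min(8, (128/73)ϵ). Then 0 < |w + 7| < δ forces both bounds, so |(-7w - 10)/(w - 9) + 39/16| < ϵ.

δ = min(8, (128/73)ϵ)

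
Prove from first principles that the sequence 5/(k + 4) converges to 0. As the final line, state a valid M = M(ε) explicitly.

Let ε > 0. For k ≥ 1, |5/(k + 4) − 0| = 5/(k + 4) ≤ 5/k.
We need 5/k < ε, i.e. k > 5/ε.
Take M = 5/ε. If k > M then |5/(k + 4)| ≤ 5/k < ε.

M = 5/ε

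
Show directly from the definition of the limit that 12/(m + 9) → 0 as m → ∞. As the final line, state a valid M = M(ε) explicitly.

M = 12/ε

Let ε > 0. For m ≥ 1, |12/(m + 9) − 0| = 12/(m + 9) ≤ 12/m.
We need 12/m < ε, i.e. m > 12/ε.
Take M = 12/ε. If m > M then |12/(m + 9)| ≤ 12/m < ε.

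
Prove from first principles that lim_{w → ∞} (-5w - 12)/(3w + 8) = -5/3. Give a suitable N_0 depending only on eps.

Let eps > 0 be given. We seek N_0 > 0 such that w > N_0 implies |(-5w - 12)/(3w + 8) + 5/3| < eps.
(-5w - 12)/(3w + 8) + 5/3 = (3(-5w - 12) − (-5)(3w + 8)) / (3(3w + 8)) = 4/(3(3w + 8)).
For w > 0 we have 3w + 8 > 3w, so |(-5w - 12)/(3w + 8) + 5/3| = 4/(3(3w + 8)) < 4/(3·3w) = (4/9)/w.
Thus |(-5w - 12)/(3w + 8) + 5/3| < eps whenever w > (4/9)/eps.
Take N_0 = (4/9)/eps. If w > N_0 then |(-5w - 12)/(3w + 8) + 5/3| < (4/9)/w < eps.

N_0 = (4/9)/eps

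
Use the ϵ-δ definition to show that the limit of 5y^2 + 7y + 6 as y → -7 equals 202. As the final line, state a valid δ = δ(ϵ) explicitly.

δ = min(1, ϵ/68)

Let ϵ > 0 be given. We want δ > 0 such that 0 < |y + 7| < δ implies |(5y^2 + 7y + 6) − 202| < ϵ.
(5y^2 + 7y + 6) − 202 = 5y^2 + 7y - 196 = (y + 7)(5y - 28).
So |(5y^2 + 7y + 6) − 202| = |y + 7|·|5y - 28|.
Require δ ≤ 1. Then |y + 7| < 1 gives |y| < 8, and by the triangle inequality |5y - 28| ≤ 5·8 + 28 = 68.
Hence |(5y^2 + 7y + 6) − 202| ≤ 68|y + 7| < ϵ provided |y + 7| < ϵ/68.
Choosing δ = min(1, ϵ/68) ensures both conditions, hence |(5y^2 + 7y + 6) − 202| < ϵ.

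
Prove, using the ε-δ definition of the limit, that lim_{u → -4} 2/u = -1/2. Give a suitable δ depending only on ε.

δ = min(2, 4ε)

Fix ε > 0. We seek δ > 0 such that 0 < |u + 4| < δ implies |2/u + 1/2| < ε.
|2/u + 1/2| = 2·|-4 − u|/(4·|u|) = 2|u + 4|/(4|u|).
Require δ ≤ 2 so that |u| > 4 − 2 = 2, hence 4|u| > 8.
Then |2/u + 1/2| < 2|u + 4|/8, which is < ε when |u + 4| < 4ε.
Take δ = min(2, 4ε). Then 0 < |u + 4| < δ gives both |u + 4| < 2 and |u + 4| < 4ε, so |2/u + 1/2| < ε.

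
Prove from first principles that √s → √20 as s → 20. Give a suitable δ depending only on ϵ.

δ = min(20, √20·ϵ)

Let ϵ > 0 be given. We want δ > 0 such that 0 < |s − 20| < δ implies |√s − √20| < ϵ.
Multiplying by the conjugate, |√s − √20| = |s − 20|/(√s + √20).
Restrict δ ≤ 20 so that |s − 20| < 20 forces s > 0, and then √s + √20 > √20.
Hence |√s − √20| < |s − 20|/√20, which is < ϵ once |s − 20| < √20·ϵ.
Take δ = min(20, √20·ϵ). If 0 < |s − 20| < δ then s > 0 and |√s − √20| < |s − 20|/√20 < ϵ.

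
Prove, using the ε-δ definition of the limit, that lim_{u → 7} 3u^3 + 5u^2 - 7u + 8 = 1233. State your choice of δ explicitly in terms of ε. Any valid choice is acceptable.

δ = min(1, ε/575)

Let ε > 0 be given. We want δ > 0 such that 0 < |u − 7| < δ implies |(3u^3 + 5u^2 - 7u + 8) − 1233| < ε.
(3u^3 + 5u^2 - 7u + 8) − 1233 = 3u^3 + 5u^2 - 7u - 1225 = (u − 7)(3u^2 + 26u + 175).
So |(3u^3 + 5u^2 - 7u + 8) − 1233| = |u − 7|·|3u^2 + 26u + 175|.
Require δ ≤ 1. Then |u − 7| < 1 gives |u| < 8, and by the triangle inequality |3u^2 + 26u + 175| ≤ 3·8^2 + 26·8 + 175 = 575.
Hence |(3u^3 + 5u^2 - 7u + 8) − 1233| ≤ 575|u − 7| < ε provided |u − 7| < ε/575.
Choosing δ = min(1, ε/575) ensures both conditions, hence |(3u^3 + 5u^2 - 7u + 8) − 1233| < ε.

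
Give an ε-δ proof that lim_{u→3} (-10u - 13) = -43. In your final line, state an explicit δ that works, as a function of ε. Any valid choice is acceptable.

δ = ε/10

Let ε > 0 be given. We need δ > 0 so that 0 < |u − 3| < δ implies |(-10u - 13) + 43| < ε.
Since (-10u - 13) + 43 = -10(u − 3), we have |(-10u - 13) + 43| = 10|u − 3|.
So 10|u − 3| < ε exactly when |u − 3| < ε/10.
Choosing δ = ε/10 gives |(-10u - 13) + 43| = 10|u − 3| < ε whenever |u − 3| < δ.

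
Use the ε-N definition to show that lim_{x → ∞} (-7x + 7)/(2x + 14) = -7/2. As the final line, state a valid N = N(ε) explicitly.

N = 28/ε

Fix ε > 0. We seek N > 0 such that x > N implies |(-7x + 7)/(2x + 14) + 7/2| < ε.
(-7x + 7)/(2x + 14) + 7/2 = (2(-7x + 7) − (-7)(2x + 14)) / (2(2x + 14)) = 112/(2(2x + 14)).
For x > 0 we have 2x + 14 > 2x, so |(-7x + 7)/(2x + 14) + 7/2| = 112/(2(2x + 14)) < 112/(2·2x) = 28/x.
Thus |(-7x + 7)/(2x + 14) + 7/2| < ε whenever x > 28/ε.
Take N = 28/ε. If x > N then |(-7x + 7)/(2x + 14) + 7/2| < 28/x < ε.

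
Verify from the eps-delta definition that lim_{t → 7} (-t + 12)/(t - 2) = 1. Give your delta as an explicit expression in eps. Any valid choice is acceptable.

Let eps > 0. We want delta > 0 with 0 < |t − 7| < delta ⇒ |(-t + 12)/(t - 2) − 1| < eps.
Combining over a common denominator, (-t + 12)/(t - 2) − 1 = [(-t + 12)·5 − 5·(t - 2)] / [5·(t - 2)] = -10(t − 7) / (5(t - 2)).
So |(-t + 12)/(t - 2) − 1| = 10|t − 7| / (5·|t − 2|).
Require delta ≤ 5/2, so |t − 2| ≥ |5| − |t − 7| > 5 − 5/2 = 5/2.
Hence |(-t + 12)/(t - 2) − 1| < 10|t − 7|/(5·(5/2)) = (4/5)|t − 7|, which is < eps once |t − 7| < (5/4)eps.
Take delta = min(5/2, (5/4)eps). Then 0 < |t − 7| < delta forces both bounds, so |(-t + 12)/(t - 2) − 1| < eps.

delta = min(5/2, (5/4)eps)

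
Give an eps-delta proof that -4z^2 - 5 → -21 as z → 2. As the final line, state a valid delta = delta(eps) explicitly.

delta = min(1, eps/20)

Let eps > 0 be given. We want delta > 0 such that 0 < |z − 2| < delta implies |(-4z^2 - 5) + 21| < eps.
(-4z^2 - 5) + 21 = -4z^2 + 16 = (z − 2)(-4z - 8).
So |(-4z^2 - 5) + 21| = |z − 2|·|-4z - 8|.
Assume first that |z − 2| < 1, so |z| < 3. Then |-4z - 8| ≤ 4·3 + 8 = 20.
Hence |(-4z^2 - 5) + 21| ≤ 20|z − 2| < eps provided |z − 2| < eps/20.
Choosing delta = min(1, eps/20) ensures both conditions, hence |(-4z^2 - 5) + 21| < eps.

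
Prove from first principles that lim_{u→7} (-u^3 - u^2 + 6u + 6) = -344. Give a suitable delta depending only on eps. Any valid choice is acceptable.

Let eps > 0. We want delta > 0 such that 0 < |u − 7| < delta implies |(-u^3 - u^2 + 6u + 6) + 344| < eps.
(-u^3 - u^2 + 6u + 6) + 344 = -u^3 - u^2 + 6u + 350 = (u − 7)(-u^2 - 8u - 50).
So |(-u^3 - u^2 + 6u + 6) + 344| = |u − 7|·|-u^2 - 8u - 50|.
Require delta ≤ 1. Then |u − 7| < 1 gives |u| < 8, and by the triangle inequality |-u^2 - 8u - 50| ≤ 8^2 + 8·8 + 50 = 178.
Hence |(-u^3 - u^2 + 6u + 6) + 344| ≤ 178|u − 7| < eps provided |u − 7| < eps/178.
Choosing delta = min(1, eps/178) ensures both conditions, hence |(-u^3 - u^2 + 6u + 6) + 344| < eps.

delta = min(1, eps/178)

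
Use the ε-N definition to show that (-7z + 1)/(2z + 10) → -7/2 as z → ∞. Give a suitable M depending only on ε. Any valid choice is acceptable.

M = 18/ε

Suppose ε > 0. We seek M > 0 such that z > M implies |(-7z + 1)/(2z + 10) + 7/2| < ε.
(-7z + 1)/(2z + 10) + 7/2 = (2(-7z + 1) − (-7)(2z + 10)) / (2(2z + 10)) = 72/(2(2z + 10)).
For z > 0 we have 2z + 10 > 2z, so |(-7z + 1)/(2z + 10) + 7/2| = 72/(2(2z + 10)) < 72/(2·2z) = 18/z.
Thus |(-7z + 1)/(2z + 10) + 7/2| < ε whenever z > 18/ε.
Take M = 18/ε. If z > M then |(-7z + 1)/(2z + 10) + 7/2| < 18/z < ε.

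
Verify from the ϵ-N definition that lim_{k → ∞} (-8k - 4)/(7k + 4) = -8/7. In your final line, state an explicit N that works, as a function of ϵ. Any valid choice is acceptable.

Let ϵ > 0. For k ≥ 1, |(-8k - 4)/(7k + 4) + 8/7| = |4|/(7(7k + 4)) = 4/(7(7k + 4)).
Since 7k + 4 ≥ 7k for k ≥ 1, this is ≤ 4/(7·7k) = (4/49)/k.
So |(-8k - 4)/(7k + 4) + 8/7| < ϵ whenever k > (4/49)/ϵ.
Take N = (4/49)/ϵ. If k > N then |(-8k - 4)/(7k + 4) + 8/7| ≤ (4/49)/k < ϵ.

N = (4/49)/ϵ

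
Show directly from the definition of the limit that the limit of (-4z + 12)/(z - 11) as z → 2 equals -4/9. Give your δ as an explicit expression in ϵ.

Suppose ϵ > 0. We want δ > 0 with 0 < |z − 2| < δ ⇒ |(-4z + 12)/(z - 11) + 4/9| < ϵ.
Combining over a common denominator, (-4z + 12)/(z - 11) + 4/9 = [(-4z + 12)·(-9) − 4·(z - 11)] / [(-9)·(z - 11)] = 32(z − 2) / ((-9)(z - 11)).
So |(-4z + 12)/(z - 11) + 4/9| = 32|z − 2| / (9·|z − 11|).
Restrict δ ≤ 9/2. Then |z − 2| < 9/2 gives |z − 11| = |(z − 2) + (-9)| ≥ 9 − 9/2 = 9/2.
Hence |(-4z + 12)/(z - 11) + 4/9| < 32|z − 2|/(9·(9/2)) = (64/81)|z − 2|, which is < ϵ once |z − 2| < (81/64)ϵ.
Take δ = min(9/2, (81/64)ϵ). Then 0 < |z − 2| < δ forces both bounds, so |(-4z + 12)/(z - 11) + 4/9| < ϵ.

δ = min(9/2, (81/64)ϵ)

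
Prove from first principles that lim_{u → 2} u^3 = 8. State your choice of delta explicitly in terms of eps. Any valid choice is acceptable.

Fix eps > 0. We seek delta > 0 with 0 < |u − 2| < delta ⇒ |u^3 − 8| < eps.
Factor: u^3 − 8 = (u − 2)(u^2 + 2u + 4), so |u^3 − 8| = |u − 2|·|u^2 + 2u + 4|.
Restrict delta ≤ 1. Then |u − 2| < 1 gives |u| < 3, so by the triangle inequality |u^2 + 2u + 4| ≤ 3^2 + 2·3 + 4 = 19.
Hence |u^3 − 8| ≤ 19|u − 2|, which is < eps once |u − 2| < eps/19.
Take delta = min(1, eps/19). If 0 < |u − 2| < delta then both bounds hold and |u^3 − 8| ≤ 19|u − 2| < 19·(eps/19) = eps.

delta = min(1, eps/19)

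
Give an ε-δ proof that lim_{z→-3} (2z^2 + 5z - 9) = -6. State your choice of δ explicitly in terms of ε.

δ = min(2, ε/11)

Let ε > 0 be given. We want δ > 0 such that 0 < |z + 3| < δ implies |(2z^2 + 5z - 9) + 6| < ε.
(2z^2 + 5z - 9) + 6 = 2z^2 + 5z - 3 = (z + 3)(2z - 1).
So |(2z^2 + 5z - 9) + 6| = |z + 3|·|2z - 1|.
Assume first that |z + 3| < 2, so |z| < 5. Then |2z - 1| ≤ 2·5 + 1 = 11.
Hence |(2z^2 + 5z - 9) + 6| ≤ 11|z + 3| < ε provided |z + 3| < ε/11.
Choosing δ = min(2, ε/11) ensures both conditions, hence |(2z^2 + 5z - 9) + 6| < ε.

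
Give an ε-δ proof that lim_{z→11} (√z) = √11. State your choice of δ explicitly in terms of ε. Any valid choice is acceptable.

Suppose ε > 0. We want δ > 0 such that 0 < |z − 11| < δ implies |√z − √11| < ε.
Multiplying by the conjugate, |√z − √11| = |z − 11|/(√z + √11).
Restrict δ ≤ 11 so that |z − 11| < 11 forces z > 0, and then √z + √11 > √11.
Hence |√z − √11| < |z − 11|/√11, which is < ε once |z − 11| < √11·ε.
Take δ = min(11, √11·ε). If 0 < |z − 11| < δ then z > 0 and |√z − √11| < |z − 11|/√11 < ε.

δ = min(11, √11·ε)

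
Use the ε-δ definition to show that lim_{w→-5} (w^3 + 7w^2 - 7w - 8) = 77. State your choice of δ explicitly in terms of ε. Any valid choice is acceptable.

δ = min(1, ε/65)

Let ε > 0. We want δ > 0 such that 0 < |w + 5| < δ implies |(w^3 + 7w^2 - 7w - 8) − 77| < ε.
(w^3 + 7w^2 - 7w - 8) − 77 = w^3 + 7w^2 - 7w - 85 = (w + 5)(w^2 + 2w - 17).
So |(w^3 + 7w^2 - 7w - 8) − 77| = |w + 5|·|w^2 + 2w - 17|.
Require δ ≤ 1. Then |w + 5| < 1 gives |w| < 6, and by the triangle inequality |w^2 + 2w - 17| ≤ 6^2 + 2·6 + 17 = 65.
Hence |(w^3 + 7w^2 - 7w - 8) − 77| ≤ 65|w + 5| < ε provided |w + 5| < ε/65.
Take δ = min(1, ε/65). Then 0 < |w + 5| < δ gives both |w + 5| < 1 and |w + 5| < ε/65, so |(w^3 + 7w^2 - 7w - 8) − 77| < ε.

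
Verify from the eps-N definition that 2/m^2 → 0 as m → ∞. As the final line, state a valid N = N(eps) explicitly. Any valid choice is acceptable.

N = (2/eps)^{1/2}

Let eps > 0. For m ≥ 1, |2/m^2 − 0| = 2/m^2.
2/m^2 < eps ⇔ m^2 > 2/eps ⇔ m > (2/eps)^{1/2}.
Take N = (2/eps)^{1/2}. Then m > N implies 2/m^2 < eps.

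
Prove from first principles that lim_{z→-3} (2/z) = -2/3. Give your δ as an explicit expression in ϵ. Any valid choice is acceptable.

δ = min(3/2, (9/4)ϵ)

Suppose ϵ > 0. We seek δ > 0 such that 0 < |z + 3| < δ implies |2/z + 2/3| < ϵ.
|2/z + 2/3| = 2·|-3 − z|/(3·|z|) = 2|z + 3|/(3|z|).
Restrict δ ≤ 3/2. Then |z + 3| < 3/2 gives |z| > 3/2, so 3|z| > 9/2.
Then |2/z + 2/3| < 2|z + 3|/(9/2), which is < ϵ when |z + 3| < (9/4)ϵ.
Take δ = min(3/2, (9/4)ϵ). Then 0 < |z + 3| < δ gives both |z + 3| < 3/2 and |z + 3| < (9/4)ϵ, so |2/z + 2/3| < ϵ.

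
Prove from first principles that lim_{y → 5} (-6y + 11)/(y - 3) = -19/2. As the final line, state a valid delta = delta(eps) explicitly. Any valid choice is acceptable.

delta = min(1, (2/7)eps)

Let eps > 0. We want delta > 0 with 0 < |y − 5| < delta ⇒ |(-6y + 11)/(y - 3) + 19/2| < eps.
Combining over a common denominator, (-6y + 11)/(y - 3) + 19/2 = [(-6y + 11)·2 − (-19)·(y - 3)] / [2·(y - 3)] = 7(y − 5) / (2(y - 3)).
So |(-6y + 11)/(y - 3) + 19/2| = 7|y − 5| / (2·|y − 3|).
Require delta ≤ 1, so |y − 3| ≥ |2| − |y − 5| > 2 − 1 = 1.
Hence |(-6y + 11)/(y - 3) + 19/2| < 7|y − 5|/(2·1) = (7/2)|y − 5|, which is < eps once |y − 5| < (2/7)eps.
Take delta = min(1, (2/7)eps). Then 0 < |y − 5| < delta forces both bounds, so |(-6y + 11)/(y - 3) + 19/2| < eps.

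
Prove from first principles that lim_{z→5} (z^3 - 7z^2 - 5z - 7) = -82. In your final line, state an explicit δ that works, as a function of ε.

δ = min(1, ε/63)

Suppose ε > 0. We want δ > 0 such that 0 < |z − 5| < δ implies |(z^3 - 7z^2 - 5z - 7) + 82| < ε.
(z^3 - 7z^2 - 5z - 7) + 82 = z^3 - 7z^2 - 5z + 75 = (z − 5)(z^2 - 2z - 15).
So |(z^3 - 7z^2 - 5z - 7) + 82| = |z − 5|·|z^2 - 2z - 15|.
Require δ ≤ 1. Then |z − 5| < 1 gives |z| < 6, and by the triangle inequality |z^2 - 2z - 15| ≤ 6^2 + 2·6 + 15 = 63.
Hence |(z^3 - 7z^2 - 5z - 7) + 82| ≤ 63|z − 5| < ε provided |z − 5| < ε/63.
Choosing δ = min(1, ε/63) ensures both conditions, hence |(z^3 - 7z^2 - 5z - 7) + 82| < ε.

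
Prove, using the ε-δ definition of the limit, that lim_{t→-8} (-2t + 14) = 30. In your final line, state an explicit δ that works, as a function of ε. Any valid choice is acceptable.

Suppose ε > 0. We need δ > 0 so that 0 < |t + 8| < δ implies |(-2t + 14) − 30| < ε.
Since (-2t + 14) − 30 = -2(t + 8), we have |(-2t + 14) − 30| = 2|t + 8|.
So 2|t + 8| < ε exactly when |t + 8| < ε/2.
Take δ = ε/2. If 0 < |t + 8| < δ then |(-2t + 14) − 30| = 2|t + 8| < 2·(ε/2) = ε.

δ = ε/2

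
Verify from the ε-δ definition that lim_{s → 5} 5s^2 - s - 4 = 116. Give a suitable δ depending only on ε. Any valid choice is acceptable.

δ = min(1, ε/54)

Let ε > 0. We want δ > 0 such that 0 < |s − 5| < δ implies |(5s^2 - s - 4) − 116| < ε.
(5s^2 - s - 4) − 116 = 5s^2 - s - 120 = (s − 5)(5s + 24).
So |(5s^2 - s - 4) − 116| = |s − 5|·|5s + 24|.
Require δ ≤ 1. Then |s − 5| < 1 gives |s| < 6, and by the triangle inequality |5s + 24| ≤ 5·6 + 24 = 54.
Hence |(5s^2 - s - 4) − 116| ≤ 54|s − 5| < ε provided |s − 5| < ε/54.
Choosing δ = min(1, ε/54) ensures both conditions, hence |(5s^2 - s - 4) − 116| < ε.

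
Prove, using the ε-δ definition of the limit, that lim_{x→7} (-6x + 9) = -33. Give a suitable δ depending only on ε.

δ = ε/6

Let ε > 0. We need δ > 0 so that 0 < |x − 7| < δ implies |(-6x + 9) + 33| < ε.
|(-6x + 9) + 33| = |-6x + 42| = 6|x − 7|.
So 6|x − 7| < ε exactly when |x − 7| < ε/6.
Take δ = ε/6. If 0 < |x − 7| < δ then |(-6x + 9) + 33| = 6|x − 7| < 6·(ε/6) = ε.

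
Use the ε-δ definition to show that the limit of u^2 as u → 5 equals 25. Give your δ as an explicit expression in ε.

Let ε > 0. We seek δ > 0 with 0 < |u − 5| < δ ⇒ |u^2 − 25| < ε.
Factor: u^2 − 25 = (u − 5)(u + 5), so |u^2 − 25| = |u − 5|·|u + 5|.
Restrict δ ≤ 1. Then |u − 5| < 1 gives |u| < 6, so by the triangle inequality |u + 5| ≤ 6 + 5 = 11.
Hence |u^2 − 25| ≤ 11|u − 5|, which is < ε once |u − 5| < ε/11.
Take δ = min(1, ε/11). If 0 < |u − 5| < δ then both bounds hold and |u^2 − 25| ≤ 11|u − 5| < 11·(ε/11) = ε.

δ = min(1, ε/11)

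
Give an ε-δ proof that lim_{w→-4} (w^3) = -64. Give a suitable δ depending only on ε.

δ = min(2, ε/76)

Let ε > 0 be given. We seek δ > 0 with 0 < |w + 4| < δ ⇒ |w^3 + 64| < ε.
Factor: w^3 + 64 = (w + 4)(w^2 - 4w + 16), so |w^3 + 64| = |w + 4|·|w^2 - 4w + 16|.
Impose δ ≤ 2 so that |w| < 6; then |w^2 - 4w + 16| ≤ 76.
Hence |w^3 + 64| ≤ 76|w + 4|, which is < ε once |w + 4| < ε/76.
Take δ = min(2, ε/76). If 0 < |w + 4| < δ then both bounds hold and |w^3 + 64| ≤ 76|w + 4| < 76·(ε/76) = ε.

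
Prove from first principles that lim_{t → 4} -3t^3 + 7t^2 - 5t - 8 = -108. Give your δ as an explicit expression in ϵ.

δ = min(1, ϵ/125)

Suppose ϵ > 0. We want δ > 0 such that 0 < |t − 4| < δ implies |(-3t^3 + 7t^2 - 5t - 8) + 108| < ϵ.
(-3t^3 + 7t^2 - 5t - 8) + 108 = -3t^3 + 7t^2 - 5t + 100 = (t − 4)(-3t^2 - 5t - 25).
So |(-3t^3 + 7t^2 - 5t - 8) + 108| = |t − 4|·|-3t^2 - 5t - 25|.
Assume first that |t − 4| < 1, so |t| < 5. Then |-3t^2 - 5t - 25| ≤ 3·5^2 + 5·5 + 25 = 125.
Hence |(-3t^3 + 7t^2 - 5t - 8) + 108| ≤ 125|t − 4| < ϵ provided |t − 4| < ϵ/125.
Choosing δ = min(1, ϵ/125) ensures both conditions, hence |(-3t^3 + 7t^2 - 5t - 8) + 108| < ϵ.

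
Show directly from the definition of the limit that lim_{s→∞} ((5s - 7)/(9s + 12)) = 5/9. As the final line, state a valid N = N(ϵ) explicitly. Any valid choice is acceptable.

N = (41/27)/ϵ

Suppose ϵ > 0. We seek N > 0 such that s > N implies |(5s - 7)/(9s + 12) − (5/9)| < ϵ.
(5s - 7)/(9s + 12) − (5/9) = (9(5s - 7) − 5(9s + 12)) / (9(9s + 12)) = -123/(9(9s + 12)).
For s > 0 we have 9s + 12 > 9s, so |(5s - 7)/(9s + 12) − (5/9)| = 123/(9(9s + 12)) < 123/(9·9s) = (41/27)/s.
Thus |(5s - 7)/(9s + 12) − (5/9)| < ϵ whenever s > (41/27)/ϵ.
Take N = (41/27)/ϵ. If s > N then |(5s - 7)/(9s + 12) − (5/9)| < (41/27)/s < ϵ.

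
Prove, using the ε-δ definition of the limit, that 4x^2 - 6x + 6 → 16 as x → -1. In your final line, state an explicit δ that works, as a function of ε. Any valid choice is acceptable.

δ = min(2, ε/22)

Suppose ε > 0. We want δ > 0 such that 0 < |x + 1| < δ implies |(4x^2 - 6x + 6) − 16| < ε.
(4x^2 - 6x + 6) − 16 = 4x^2 - 6x - 10 = (x + 1)(4x - 10).
So |(4x^2 - 6x + 6) − 16| = |x + 1|·|4x - 10|.
Assume first that |x + 1| < 2, so |x| < 3. Then |4x - 10| ≤ 4·3 + 10 = 22.
Hence |(4x^2 - 6x + 6) − 16| ≤ 22|x + 1| < ε provided |x + 1| < ε/22.
Take δ = min(2, ε/22). Then 0 < |x + 1| < δ gives both |x + 1| < 2 and |x + 1| < ε/22, so |(4x^2 - 6x + 6) − 16| < ε.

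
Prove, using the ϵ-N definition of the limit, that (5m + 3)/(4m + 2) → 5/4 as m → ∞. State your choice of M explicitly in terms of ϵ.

Fix ϵ > 0. For m ≥ 1, |(5m + 3)/(4m + 2) − (5/4)| = |2|/(4(4m + 2)) = 2/(4(4m + 2)).
Since 4m + 2 ≥ 4m for m ≥ 1, this is ≤ 2/(4·4m) = (1/8)/m.
So |(5m + 3)/(4m + 2) − (5/4)| < ϵ whenever m > (1/8)/ϵ.
Take M = (1/8)/ϵ. If m > M then |(5m + 3)/(4m + 2) − (5/4)| ≤ (1/8)/m < ϵ.

M = (1/8)/ϵ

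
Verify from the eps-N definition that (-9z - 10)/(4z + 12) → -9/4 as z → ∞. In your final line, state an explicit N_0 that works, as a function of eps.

Suppose eps > 0. We seek N_0 > 0 such that z > N_0 implies |(-9z - 10)/(4z + 12) + 9/4| < eps.
(-9z - 10)/(4z + 12) + 9/4 = (4(-9z - 10) − (-9)(4z + 12)) / (4(4z + 12)) = 68/(4(4z + 12)).
For z > 0 we have 4z + 12 > 4z, so |(-9z - 10)/(4z + 12) + 9/4| = 68/(4(4z + 12)) < 68/(4·4z) = (17/4)/z.
Thus |(-9z - 10)/(4z + 12) + 9/4| < eps whenever z > (17/4)/eps.
Take N_0 = (17/4)/eps. If z > N_0 then |(-9z - 10)/(4z + 12) + 9/4| < (17/4)/z < eps.

N_0 = (17/4)/eps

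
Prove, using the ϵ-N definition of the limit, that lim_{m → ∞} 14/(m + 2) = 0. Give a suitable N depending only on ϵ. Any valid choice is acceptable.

Let ϵ > 0. For m ≥ 1, |14/(m + 2) − 0| = 14/(m + 2) ≤ 14/m.
We need 14/m < ϵ, i.e. m > 14/ϵ.
Take N = 14/ϵ. If m > N then |14/(m + 2)| ≤ 14/m < ϵ.

N = 14/ϵ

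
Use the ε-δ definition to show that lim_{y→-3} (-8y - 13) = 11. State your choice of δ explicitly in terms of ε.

Let ε > 0. We need δ > 0 so that 0 < |y + 3| < δ implies |(-8y - 13) − 11| < ε.
|(-8y - 13) − 11| = |-8y - 24| = 8|y + 3|.
Thus it suffices that |y + 3| < ε/8.
Choosing δ = ε/8 gives |(-8y - 13) − 11| = 8|y + 3| < ε whenever |y + 3| < δ.

δ = ε/8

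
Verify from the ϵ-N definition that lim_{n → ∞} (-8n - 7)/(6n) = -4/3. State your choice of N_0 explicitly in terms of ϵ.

N_0 = (7/6)/ϵ

Let ϵ > 0 be given. For n ≥ 1, |(-8n - 7)/(6n) + 4/3| = |-42|/(6(6n)) = 42/(6(6n)).
Since 6n ≥ 6n for n ≥ 1, this is ≤ 42/(6·6n) = (7/6)/n.
So |(-8n - 7)/(6n) + 4/3| < ϵ whenever n > (7/6)/ϵ.
Take N_0 = (7/6)/ϵ. If n > N_0 then |(-8n - 7)/(6n) + 4/3| ≤ (7/6)/n < ϵ.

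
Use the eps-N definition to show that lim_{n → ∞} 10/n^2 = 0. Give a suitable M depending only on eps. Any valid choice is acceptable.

M = (10/eps)^{1/2}

Fix eps > 0. For n ≥ 1, |10/n^2 − 0| = 10/n^2.
10/n^2 < eps ⇔ n^2 > 10/eps ⇔ n > (10/eps)^{1/2}.
Take M = (10/eps)^{1/2}. Then n > M implies 10/n^2 < eps.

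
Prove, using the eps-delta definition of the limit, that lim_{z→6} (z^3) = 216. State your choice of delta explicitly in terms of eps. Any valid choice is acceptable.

delta = min(2, eps/148)

Fix eps > 0. We seek delta > 0 with 0 < |z − 6| < delta ⇒ |z^3 − 216| < eps.
Factor: z^3 − 216 = (z − 6)(z^2 + 6z + 36), so |z^3 − 216| = |z − 6|·|z^2 + 6z + 36|.
Restrict delta ≤ 2. Then |z − 6| < 2 gives |z| < 8, so by the triangle inequality |z^2 + 6z + 36| ≤ 8^2 + 6·8 + 36 = 148.
Hence |z^3 − 216| ≤ 148|z − 6|, which is < eps once |z − 6| < eps/148.
Take delta = min(2, eps/148). If 0 < |z − 6| < delta then both bounds hold and |z^3 − 216| ≤ 148|z − 6| < 148·(eps/148) = eps.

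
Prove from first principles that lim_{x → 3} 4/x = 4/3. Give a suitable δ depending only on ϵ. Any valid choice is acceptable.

δ = min(3/2, (9/8)ϵ)

Suppose ϵ > 0. We seek δ > 0 such that 0 < |x − 3| < δ implies |4/x − (4/3)| < ϵ.
|4/x − (4/3)| = 4·|3 − x|/(3·|x|) = 4|x − 3|/(3|x|).
Restrict δ ≤ 3/2. Then |x − 3| < 3/2 gives |x| > 3/2, so 3|x| > 9/2.
Then |4/x − (4/3)| < 4|x − 3|/(9/2), which is < ϵ when |x − 3| < (9/8)ϵ.
Take δ = min(3/2, (9/8)ϵ). Then 0 < |x − 3| < δ gives both |x − 3| < 3/2 and |x − 3| < (9/8)ϵ, so |4/x − (4/3)| < ϵ.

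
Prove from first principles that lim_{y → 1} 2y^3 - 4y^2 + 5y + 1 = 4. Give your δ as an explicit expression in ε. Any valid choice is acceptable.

δ = min(1, ε/15)

Fix ε > 0. We want δ > 0 such that 0 < |y − 1| < δ implies |(2y^3 - 4y^2 + 5y + 1) − 4| < ε.
(2y^3 - 4y^2 + 5y + 1) − 4 = 2y^3 - 4y^2 + 5y - 3 = (y − 1)(2y^2 - 2y + 3).
So |(2y^3 - 4y^2 + 5y + 1) − 4| = |y − 1|·|2y^2 - 2y + 3|.
Require δ ≤ 1. Then |y − 1| < 1 gives |y| < 2, and by the triangle inequality |2y^2 - 2y + 3| ≤ 2·2^2 + 2·2 + 3 = 15.
Hence |(2y^3 - 4y^2 + 5y + 1) − 4| ≤ 15|y − 1| < ε provided |y − 1| < ε/15.
Choosing δ = min(1, ε/15) ensures both conditions, hence |(2y^3 - 4y^2 + 5y + 1) − 4| < ε.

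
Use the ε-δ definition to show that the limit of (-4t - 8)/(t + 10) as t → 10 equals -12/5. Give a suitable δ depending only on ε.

Fix ε > 0. We want δ > 0 with 0 < |t − 10| < δ ⇒ |(-4t - 8)/(t + 10) + 12/5| < ε.
Combining over a common denominator, (-4t - 8)/(t + 10) + 12/5 = [(-4t - 8)·20 − (-48)·(t + 10)] / [20·(t + 10)] = -32(t − 10) / (20(t + 10)).
So |(-4t - 8)/(t + 10) + 12/5| = 32|t − 10| / (20·|t + 10|).
Restrict δ ≤ 10. Then |t − 10| < 10 gives |t + 10| = |(t − 10) + 20| ≥ 20 − 10 = 10.
Hence |(-4t - 8)/(t + 10) + 12/5| < 32|t − 10|/(20·10) = (4/25)|t − 10|, which is < ε once |t − 10| < (25/4)ε.
Take δ = min(10, (25/4)ε). Then 0 < |t − 10| < δ forces both bounds, so |(-4t - 8)/(t + 10) + 12/5| < ε.

δ = min(10, (25/4)ε)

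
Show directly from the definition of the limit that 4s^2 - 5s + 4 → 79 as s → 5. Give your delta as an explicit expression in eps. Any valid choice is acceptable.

Let eps > 0. We want delta > 0 such that 0 < |s − 5| < delta implies |(4s^2 - 5s + 4) − 79| < eps.
(4s^2 - 5s + 4) − 79 = 4s^2 - 5s - 75 = (s − 5)(4s + 15).
So |(4s^2 - 5s + 4) − 79| = |s − 5|·|4s + 15|.
Assume first that |s − 5| < 1, so |s| < 6. Then |4s + 15| ≤ 4·6 + 15 = 39.
Hence |(4s^2 - 5s + 4) − 79| ≤ 39|s − 5| < eps provided |s − 5| < eps/39.
Choosing delta = min(1, eps/39) ensures both conditions, hence |(4s^2 - 5s + 4) − 79| < eps.

delta = min(1, eps/39)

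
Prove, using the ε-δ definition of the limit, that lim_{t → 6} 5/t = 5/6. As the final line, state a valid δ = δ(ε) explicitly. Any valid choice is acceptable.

δ = min(3, (18/5)ε)

Let ε > 0. We seek δ > 0 such that 0 < |t − 6| < δ implies |5/t − (5/6)| < ε.
|5/t − (5/6)| = 5·|6 − t|/(6·|t|) = 5|t − 6|/(6|t|).
Require δ ≤ 3 so that |t| > 6 − 3 = 3, hence 6|t| > 18.
Then |5/t − (5/6)| < 5|t − 6|/18, which is < ε when |t − 6| < (18/5)ε.
Take δ = min(3, (18/5)ε). Then 0 < |t − 6| < δ gives both |t − 6| < 3 and |t − 6| < (18/5)ε, so |5/t − (5/6)| < ε.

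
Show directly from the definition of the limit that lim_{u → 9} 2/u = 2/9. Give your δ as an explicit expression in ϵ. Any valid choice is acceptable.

Suppose ϵ > 0. We seek δ > 0 such that 0 < |u − 9| < δ implies |2/u − (2/9)| < ϵ.
|2/u − (2/9)| = 2·|9 − u|/(9·|u|) = 2|u − 9|/(9|u|).
Restrict δ ≤ 9/2. Then |u − 9| < 9/2 gives |u| > 9/2, so 9|u| > 81/2.
Then |2/u − (2/9)| < 2|u − 9|/(81/2), which is < ϵ when |u − 9| < (81/4)ϵ.
Take δ = min(9/2, (81/4)ϵ). Then 0 < |u − 9| < δ gives both |u − 9| < 9/2 and |u − 9| < (81/4)ϵ, so |2/u − (2/9)| < ϵ.

δ = min(9/2, (81/4)ϵ)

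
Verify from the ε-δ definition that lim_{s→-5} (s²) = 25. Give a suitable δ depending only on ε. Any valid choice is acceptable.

δ = min(1, ε/11)

Suppose ε > 0. We seek δ > 0 with 0 < |s + 5| < δ ⇒ |s² − 25| < ε.
Factor: s² − 25 = (s + 5)(s - 5), so |s² − 25| = |s + 5|·|s - 5|.
Restrict δ ≤ 1. Then |s + 5| < 1 gives |s| < 6, so by the triangle inequality |s - 5| ≤ 6 + 5 = 11.
Hence |s² − 25| ≤ 11|s + 5|, which is < ε once |s + 5| < ε/11.
Take δ = min(1, ε/11). If 0 < |s + 5| < δ then both bounds hold and |s² − 25| ≤ 11|s + 5| < 11·(ε/11) = ε.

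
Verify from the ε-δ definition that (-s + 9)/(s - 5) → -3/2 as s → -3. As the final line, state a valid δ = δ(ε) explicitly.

δ = min(4, 8ε)

Let ε > 0 be given. We want δ > 0 with 0 < |s + 3| < δ ⇒ |(-s + 9)/(s - 5) + 3/2| < ε.
Combining over a common denominator, (-s + 9)/(s - 5) + 3/2 = [(-s + 9)·(-8) − 12·(s - 5)] / [(-8)·(s - 5)] = -4(s + 3) / ((-8)(s - 5)).
So |(-s + 9)/(s - 5) + 3/2| = 4|s + 3| / (8·|s − 5|).
Restrict δ ≤ 4. Then |s + 3| < 4 gives |s − 5| = |(s + 3) + (-8)| ≥ 8 − 4 = 4.
Hence |(-s + 9)/(s - 5) + 3/2| < 4|s + 3|/(8·4) = (1/8)|s + 3|, which is < ε once |s + 3| < 8ε.
Take δ = min(4, 8ε). Then 0 < |s + 3| < δ forces both bounds, so |(-s + 9)/(s - 5) + 3/2| < ε.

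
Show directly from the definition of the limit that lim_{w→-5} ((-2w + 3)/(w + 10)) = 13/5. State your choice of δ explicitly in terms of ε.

Fix ε > 0. We want δ > 0 with 0 < |w + 5| < δ ⇒ |(-2w + 3)/(w + 10) − (13/5)| < ε.
Combining over a common denominator, (-2w + 3)/(w + 10) − (13/5) = [(-2w + 3)·5 − 13·(w + 10)] / [5·(w + 10)] = -23(w + 5) / (5(w + 10)).
So |(-2w + 3)/(w + 10) − (13/5)| = 23|w + 5| / (5·|w + 10|).
Require δ ≤ 5/2, so |w + 10| ≥ |5| − |w + 5| > 5 − 5/2 = 5/2.
Hence |(-2w + 3)/(w + 10) − (13/5)| < 23|w + 5|/(5·(5/2)) = (46/25)|w + 5|, which is < ε once |w + 5| < (25/46)ε.
Take δ = min(5/2, (25/46)ε). Then 0 < |w + 5| < δ forces both bounds, so |(-2w + 3)/(w + 10) − (13/5)| < ε.

δ = min(5/2, (25/46)ε)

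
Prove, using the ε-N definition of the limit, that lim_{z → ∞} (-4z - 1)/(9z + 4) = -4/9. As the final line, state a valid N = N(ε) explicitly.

N = (7/81)/ε

Let ε > 0 be given. We seek N > 0 such that z > N implies |(-4z - 1)/(9z + 4) + 4/9| < ε.
(-4z - 1)/(9z + 4) + 4/9 = (9(-4z - 1) − (-4)(9z + 4)) / (9(9z + 4)) = 7/(9(9z + 4)).
For z > 0 we have 9z + 4 > 9z, so |(-4z - 1)/(9z + 4) + 4/9| = 7/(9(9z + 4)) < 7/(9·9z) = (7/81)/z.
Thus |(-4z - 1)/(9z + 4) + 4/9| < ε whenever z > (7/81)/ε.
Take N = (7/81)/ε. If z > N then |(-4z - 1)/(9z + 4) + 4/9| < (7/81)/z < ε.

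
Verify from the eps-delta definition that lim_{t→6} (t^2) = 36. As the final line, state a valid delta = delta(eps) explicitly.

Suppose eps > 0. We seek delta > 0 with 0 < |t − 6| < delta ⇒ |t^2 − 36| < eps.
Factor: t^2 − 36 = (t − 6)(t + 6), so |t^2 − 36| = |t − 6|·|t + 6|.
Restrict delta ≤ 1. Then |t − 6| < 1 gives |t| < 7, so by the triangle inequality |t + 6| ≤ 7 + 6 = 13.
Hence |t^2 − 36| ≤ 13|t − 6|, which is < eps once |t − 6| < eps/13.
Take delta = min(1, eps/13). If 0 < |t − 6| < delta then both bounds hold and |t^2 − 36| ≤ 13|t − 6| < 13·(eps/13) = eps.

delta = min(1, eps/13)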